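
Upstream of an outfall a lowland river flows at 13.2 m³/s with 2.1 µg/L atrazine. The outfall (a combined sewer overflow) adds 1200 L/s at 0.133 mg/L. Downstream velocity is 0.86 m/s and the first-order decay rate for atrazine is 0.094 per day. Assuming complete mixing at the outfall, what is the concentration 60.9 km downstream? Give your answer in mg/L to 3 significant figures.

1200 L/s = 1.2 m³/s.
2.1 µg/L = 0.0021 mg/L.
After complete mixing, C₀ = (1.2·0.133 + 13.2·0.0021) / 14.4 = 0.01301 mg/L.
Travel time t = 6.09e+04 m / 0.86 m/s = 7.081e+04 s = 0.8196 d.
C = 0.01301·exp(−0.094·0.8196) = 0.01301·0.9259 = 0.01204 mg/L.

0.0120 mg/L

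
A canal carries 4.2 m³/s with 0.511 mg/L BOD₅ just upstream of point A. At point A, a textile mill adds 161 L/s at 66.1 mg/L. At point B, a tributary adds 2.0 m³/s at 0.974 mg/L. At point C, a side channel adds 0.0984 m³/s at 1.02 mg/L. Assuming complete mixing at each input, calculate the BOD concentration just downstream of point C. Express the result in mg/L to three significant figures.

2.30 mg/L

161 L/s = 0.161 m³/s.
After input A: C = (4.2·0.511 + 0.161·66.1) / 4.361 = 2.932 mg/L.
After input B: C = (4.361·2.932 + 2·0.974) / 6.361 = 2.317 mg/L.
After input C: C = (6.361·2.317 + 0.0984·1.02) / 6.459 = 2.297 mg/L.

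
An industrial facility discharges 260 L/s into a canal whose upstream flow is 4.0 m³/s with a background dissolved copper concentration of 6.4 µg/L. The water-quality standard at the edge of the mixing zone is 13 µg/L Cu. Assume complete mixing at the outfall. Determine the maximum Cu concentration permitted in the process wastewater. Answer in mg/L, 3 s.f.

0.115 mg/L

260 L/s = 0.26 m³/s.
6.4 µg/L = 0.0064 mg/L.
13 µg/L = 0.013 mg/L.
Mass balance: 0.013·4.26 = 0.26·Cₑ + 4·0.0064.
Cₑ = (0.05538 − 0.0256) / 0.26 = 0.1145 mg/L.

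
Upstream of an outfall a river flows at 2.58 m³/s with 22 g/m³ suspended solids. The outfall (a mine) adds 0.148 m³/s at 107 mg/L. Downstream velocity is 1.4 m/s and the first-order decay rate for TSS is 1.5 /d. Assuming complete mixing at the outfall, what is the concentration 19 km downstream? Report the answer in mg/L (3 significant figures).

21.0 mg/L

After complete mixing, C₀ = (0.148·107 + 2.58·22) / 2.728 = 26.61 mg/L.
Travel time t = 1.9e+04 m / 1.4 m/s = 1.357e+04 s = 0.1571 d.
C = 26.61·exp(−1.5·0.1571) = 26.61·0.7901 = 21.03 mg/L.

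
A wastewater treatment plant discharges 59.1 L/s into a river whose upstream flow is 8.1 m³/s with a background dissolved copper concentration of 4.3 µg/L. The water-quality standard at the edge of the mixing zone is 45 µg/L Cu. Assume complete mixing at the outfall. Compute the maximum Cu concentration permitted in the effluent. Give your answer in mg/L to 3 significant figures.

5.62 mg/L

59.1 L/s = 0.0591 m³/s.
4.3 µg/L = 0.0043 mg/L.
45 µg/L = 0.045 mg/L.
Mass balance: 0.045·8.159 = 0.0591·Cₑ + 8.1·0.0043.
Cₑ = (0.3672 − 0.03483) / 0.0591 = 5.623 mg/L.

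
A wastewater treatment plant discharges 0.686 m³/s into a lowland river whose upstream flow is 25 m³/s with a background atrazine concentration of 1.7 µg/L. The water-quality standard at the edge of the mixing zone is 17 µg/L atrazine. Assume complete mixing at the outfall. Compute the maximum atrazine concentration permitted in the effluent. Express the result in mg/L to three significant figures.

0.575 mg/L

1.7 µg/L = 0.0017 mg/L.
17 µg/L = 0.017 mg/L.
Mass balance: 0.017·25.69 = 0.686·Cₑ + 25·0.0017.
Cₑ = (0.4367 − 0.0425) / 0.686 = 0.5746 mg/L.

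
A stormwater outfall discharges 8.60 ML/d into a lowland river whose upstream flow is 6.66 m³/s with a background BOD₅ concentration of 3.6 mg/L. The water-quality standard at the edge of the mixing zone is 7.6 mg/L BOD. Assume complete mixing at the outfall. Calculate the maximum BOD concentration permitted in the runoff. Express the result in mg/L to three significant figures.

275 mg/L

8.60 ML/d = 0.09954 m³/s.
Mass balance: 7.6·6.76 = 0.09954·Cₑ + 6.66·3.6.
Cₑ = (51.37 − 23.98) / 0.09954 = 275.2 mg/L.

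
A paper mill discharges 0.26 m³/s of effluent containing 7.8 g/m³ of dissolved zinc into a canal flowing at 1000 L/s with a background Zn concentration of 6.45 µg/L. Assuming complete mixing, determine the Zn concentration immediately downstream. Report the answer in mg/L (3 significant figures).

1000 L/s = 1 m³/s.
6.45 µg/L = 0.00645 mg/L.
Flow-weighted mixing gives C = (0.26·7.8 + 1·0.00645) / (0.26 + 1) = 2.034/1.26 = 1.615 mg/L.

1.61 mg/L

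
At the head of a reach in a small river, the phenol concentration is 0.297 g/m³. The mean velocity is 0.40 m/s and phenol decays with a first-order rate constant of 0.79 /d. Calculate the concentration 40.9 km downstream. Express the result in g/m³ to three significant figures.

Travel time t = 40.9 km / 0.40 m/s = 4.09e+04/0.40 = 1.022e+05 s = 1.183 d.
First-order decay: C = 0.297·exp(−0.79·1.183) = 0.297·0.3926 = 0.1166 g/m³.

0.117 g/m³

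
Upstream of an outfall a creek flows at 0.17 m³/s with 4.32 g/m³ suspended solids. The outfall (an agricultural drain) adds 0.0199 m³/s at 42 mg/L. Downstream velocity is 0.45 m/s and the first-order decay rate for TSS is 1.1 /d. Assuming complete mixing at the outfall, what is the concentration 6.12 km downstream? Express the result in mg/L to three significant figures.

6.95 mg/L

After complete mixing, C₀ = (0.0199·42 + 0.17·4.32) / 0.1899 = 8.269 mg/L.
Travel time t = 6120 m / 0.45 m/s = 1.36e+04 s = 0.1574 d.
C = 8.269·exp(−1.1·0.1574) = 8.269·0.841 = 6.954 mg/L.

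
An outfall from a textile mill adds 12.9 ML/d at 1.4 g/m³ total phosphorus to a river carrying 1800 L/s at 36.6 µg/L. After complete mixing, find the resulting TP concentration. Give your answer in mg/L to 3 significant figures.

12.9 ML/d = 0.1493 m³/s.
1800 L/s = 1.8 m³/s.
36.6 µg/L = 0.0366 mg/L.
By mass balance at complete mixing, C = (0.1493·1.4 + 1.8·0.0366) / (0.1493 + 1.8) = 0.2749/1.949 = 0.141 mg/L.

0.141 mg/L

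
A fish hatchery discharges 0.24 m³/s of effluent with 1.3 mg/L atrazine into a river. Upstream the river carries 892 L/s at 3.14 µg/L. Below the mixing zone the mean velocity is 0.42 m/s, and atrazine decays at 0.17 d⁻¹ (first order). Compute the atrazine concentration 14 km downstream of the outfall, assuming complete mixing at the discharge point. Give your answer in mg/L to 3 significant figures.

0.260 mg/L

892 L/s = 0.892 m³/s.
3.14 µg/L = 0.00314 mg/L.
After complete mixing, C₀ = (0.24·1.3 + 0.892·0.00314) / 1.132 = 0.2781 mg/L.
Travel time t = 1.4e+04 m / 0.42 m/s = 3.333e+04 s = 0.3858 d.
C = 0.2781·exp(−0.17·0.3858) = 0.2781·0.9365 = 0.2604 mg/L.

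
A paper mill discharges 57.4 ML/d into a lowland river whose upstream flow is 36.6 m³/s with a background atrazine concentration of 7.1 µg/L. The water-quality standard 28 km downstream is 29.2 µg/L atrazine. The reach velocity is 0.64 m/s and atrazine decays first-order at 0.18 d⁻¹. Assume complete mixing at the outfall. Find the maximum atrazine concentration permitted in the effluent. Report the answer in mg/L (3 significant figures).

1.40 mg/L

57.4 ML/d = 0.6644 m³/s.
7.1 µg/L = 0.0071 mg/L.
29.2 µg/L = 0.0292 mg/L.
Travel time to the compliance point: t = 2.8e+04/0.64 = 4.375e+04 s = 0.5064 d; decay factor exp(−0.18·0.5064) = 0.9129.
So the concentration just after mixing may be at most 0.0292/0.9129 = 0.03199 mg/L.
Mass balance: 0.03199·37.26 = 0.6644·Cₑ + 36.6·0.0071.
Cₑ = (1.192 − 0.2599) / 0.6644 = 1.403 mg/L.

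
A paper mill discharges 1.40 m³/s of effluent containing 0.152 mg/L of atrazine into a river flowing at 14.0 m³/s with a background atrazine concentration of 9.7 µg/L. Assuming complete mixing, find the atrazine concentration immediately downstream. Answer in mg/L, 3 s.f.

9.7 µg/L = 0.0097 mg/L.
Flow-weighted mixing gives C = (1.4·0.152 + 14·0.0097) / (1.4 + 14) = 0.3486/15.4 = 0.02264 mg/L.

0.0226 mg/L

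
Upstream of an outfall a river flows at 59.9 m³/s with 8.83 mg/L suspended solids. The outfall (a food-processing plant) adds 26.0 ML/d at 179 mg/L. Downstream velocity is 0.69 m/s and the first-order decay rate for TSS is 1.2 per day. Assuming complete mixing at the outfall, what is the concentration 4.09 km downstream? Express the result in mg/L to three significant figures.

8.92 mg/L

26.0 ML/d = 0.3009 m³/s.
After complete mixing, C₀ = (0.3009·179 + 59.9·8.83) / 60.2 = 9.681 mg/L.
Travel time t = 4090 m / 0.69 m/s = 5928 s = 0.06861 d.
C = 9.681·exp(−1.2·0.06861) = 9.681·0.921 = 8.916 mg/L.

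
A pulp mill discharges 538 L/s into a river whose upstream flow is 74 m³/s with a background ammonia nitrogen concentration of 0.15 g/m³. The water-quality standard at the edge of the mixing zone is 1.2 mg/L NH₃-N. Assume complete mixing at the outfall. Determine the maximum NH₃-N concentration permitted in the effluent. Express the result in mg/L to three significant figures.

146 mg/L

538 L/s = 0.538 m³/s.
Mass balance: 1.2·74.54 = 0.538·Cₑ + 74·0.15.
Cₑ = (89.45 − 11.1) / 0.538 = 145.6 mg/L.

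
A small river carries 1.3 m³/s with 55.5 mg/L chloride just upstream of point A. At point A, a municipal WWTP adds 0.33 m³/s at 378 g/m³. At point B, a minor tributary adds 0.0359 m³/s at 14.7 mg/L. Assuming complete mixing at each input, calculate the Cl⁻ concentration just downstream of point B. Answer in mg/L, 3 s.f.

119 mg/L

After input A: C = (1.3·55.5 + 0.33·378) / 1.63 = 120.8 mg/L.
After input B: C = (1.63·120.8 + 0.0359·14.7) / 1.666 = 118.5 mg/L.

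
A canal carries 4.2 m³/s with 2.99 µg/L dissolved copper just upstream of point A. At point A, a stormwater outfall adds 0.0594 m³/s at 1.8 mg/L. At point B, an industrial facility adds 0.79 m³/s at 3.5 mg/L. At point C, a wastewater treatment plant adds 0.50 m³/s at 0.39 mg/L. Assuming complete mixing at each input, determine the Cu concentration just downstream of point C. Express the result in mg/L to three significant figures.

2.99 µg/L = 0.00299 mg/L.
After input A: C = (4.2·0.00299 + 0.0594·1.8) / 4.259 = 0.02805 mg/L.
After input B: C = (4.259·0.02805 + 0.79·3.5) / 5.049 = 0.5713 mg/L.
After input C: C = (5.049·0.5713 + 0.5·0.39) / 5.549 = 0.5549 mg/L.

0.555 mg/L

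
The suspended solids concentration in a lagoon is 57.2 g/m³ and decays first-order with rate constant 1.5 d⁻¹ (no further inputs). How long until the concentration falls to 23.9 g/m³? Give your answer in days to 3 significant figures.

t = ln(C₀/C)/k = ln(57.2/23.9)/1.5 = 0.8727/1.5 = 0.5818 d.

0.582 d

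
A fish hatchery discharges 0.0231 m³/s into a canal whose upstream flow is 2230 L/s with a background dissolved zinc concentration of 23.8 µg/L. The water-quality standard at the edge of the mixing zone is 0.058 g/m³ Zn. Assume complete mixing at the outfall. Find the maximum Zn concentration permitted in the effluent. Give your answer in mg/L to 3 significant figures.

2230 L/s = 2.23 m³/s.
23.8 µg/L = 0.0238 mg/L.
Mass balance: 0.058·2.253 = 0.0231·Cₑ + 2.23·0.0238.
Cₑ = (0.1307 − 0.05307) / 0.0231 = 3.36 mg/L.

3.36 mg/L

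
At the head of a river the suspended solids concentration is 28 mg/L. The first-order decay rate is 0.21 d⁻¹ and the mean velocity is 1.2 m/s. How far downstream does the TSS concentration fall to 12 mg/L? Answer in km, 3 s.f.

418 km

From C = C₀·e^(−kt), t = ln(C₀/C)/k = ln(28/12)/0.21 = 0.8473/0.21 = 4.035 d.
Distance = v·t = 1.2 m/s × 3.486e+05 s = 4.183e+05 m = 418.3 km.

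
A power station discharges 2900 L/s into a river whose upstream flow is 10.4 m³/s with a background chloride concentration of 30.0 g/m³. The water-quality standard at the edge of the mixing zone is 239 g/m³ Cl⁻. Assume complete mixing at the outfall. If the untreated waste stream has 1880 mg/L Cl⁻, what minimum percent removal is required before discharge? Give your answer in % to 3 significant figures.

2900 L/s = 2.9 m³/s.
Mass balance: 239·13.3 = 2.9·Cₑ + 10.4·30.
Cₑ = (3179 − 312) / 2.9 = 988.5 mg/L.
Required removal = 1 − 988.5/1880 = 47.42 %.

47.4 %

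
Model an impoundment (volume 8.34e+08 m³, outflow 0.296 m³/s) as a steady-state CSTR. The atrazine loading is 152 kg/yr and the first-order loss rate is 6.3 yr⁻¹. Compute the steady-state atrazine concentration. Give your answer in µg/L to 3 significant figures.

0.0289 µg/L

Outflow Q = 0.296 m³/s × 3.156e+07 s/yr = 9.341e+06 m³/yr.
Steady-state CSTR mass balance: W = Q·C + k·V·C, so C = W/(Q + kV).
Q + kV = 9.341e+06 + 6.3·8.34e+08 = 5.264e+09 m³/yr.
C = 152/5.264e+09 = 2.888e-08 kg/m³ = 2.888e-05 mg/L = 0.02888 µg/L.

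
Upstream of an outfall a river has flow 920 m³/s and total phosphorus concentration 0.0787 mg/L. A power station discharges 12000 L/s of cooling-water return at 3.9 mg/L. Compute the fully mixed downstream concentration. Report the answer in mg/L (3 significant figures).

0.128 mg/L

12000 L/s = 12 m³/s.
By mass balance at complete mixing, C = (12·3.9 + 920·0.0787) / (12 + 920) = 119.2/932 = 0.1279 mg/L.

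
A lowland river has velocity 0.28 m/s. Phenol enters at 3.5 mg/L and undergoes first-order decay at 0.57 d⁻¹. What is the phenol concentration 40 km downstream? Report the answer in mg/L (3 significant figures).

1.36 mg/L

Travel time t = 40 km / 0.28 m/s = 4e+04/0.28 = 1.429e+05 s = 1.653 d.
First-order decay: C = 3.5·exp(−0.57·1.653) = 3.5·0.3897 = 1.364 mg/L.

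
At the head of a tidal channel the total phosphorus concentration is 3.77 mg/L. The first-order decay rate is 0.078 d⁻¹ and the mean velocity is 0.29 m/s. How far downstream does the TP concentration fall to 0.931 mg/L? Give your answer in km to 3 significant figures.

449 km

From C = C₀·e^(−kt), t = ln(C₀/C)/k = ln(3.77/0.931)/0.078 = 1.399/0.078 = 17.93 d.
Distance = v·t = 0.29 m/s × 1.549e+06 s = 4.493e+05 m = 449.3 km.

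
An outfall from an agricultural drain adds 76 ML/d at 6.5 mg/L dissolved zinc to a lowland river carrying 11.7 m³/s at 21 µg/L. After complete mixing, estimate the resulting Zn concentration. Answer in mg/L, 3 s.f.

0.474 mg/L

76 ML/d = 0.8796 m³/s.
21 µg/L = 0.021 mg/L.
Flow-weighted mixing gives C = (0.8796·6.5 + 11.7·0.021) / (0.8796 + 11.7) = 5.963/12.58 = 0.474 mg/L.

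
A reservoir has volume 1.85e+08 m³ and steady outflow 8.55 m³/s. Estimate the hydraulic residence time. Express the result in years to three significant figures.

0.686 yr

Q = 8.55 m³/s × 3.156e+07 s/yr = 2.698e+08 m³/yr.
Hydraulic residence time τ = V/Q = 1.85e+08/2.698e+08 = 0.6856 yr.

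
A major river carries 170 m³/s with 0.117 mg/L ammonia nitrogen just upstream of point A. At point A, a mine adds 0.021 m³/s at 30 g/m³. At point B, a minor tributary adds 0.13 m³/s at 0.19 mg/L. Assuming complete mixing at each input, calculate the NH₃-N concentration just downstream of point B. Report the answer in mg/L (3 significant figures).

After input A: C = (170·0.117 + 0.021·30) / 170 = 0.1207 mg/L.
After input B: C = (170·0.1207 + 0.13·0.19) / 170.2 = 0.1207 mg/L.

0.121 mg/L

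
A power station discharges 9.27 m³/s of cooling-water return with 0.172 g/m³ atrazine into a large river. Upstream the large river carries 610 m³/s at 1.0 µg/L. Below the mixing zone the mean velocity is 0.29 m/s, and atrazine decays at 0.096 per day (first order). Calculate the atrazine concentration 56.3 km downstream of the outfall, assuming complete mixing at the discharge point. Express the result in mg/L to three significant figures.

0.00287 mg/L

1.0 µg/L = 0.001 mg/L.
After complete mixing, C₀ = (9.27·0.172 + 610·0.001) / 619.3 = 0.00356 mg/L.
Travel time t = 5.63e+04 m / 0.29 m/s = 1.941e+05 s = 2.247 d.
C = 0.00356·exp(−0.096·2.247) = 0.00356·0.806 = 0.002869 mg/L.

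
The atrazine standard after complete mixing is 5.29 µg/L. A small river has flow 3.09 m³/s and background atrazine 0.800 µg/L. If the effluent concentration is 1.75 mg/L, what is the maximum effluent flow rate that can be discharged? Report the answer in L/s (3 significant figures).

0.800 µg/L = 0.0008 mg/L.
5.29 µg/L = 0.00529 mg/L.
Mass balance at complete mixing: C_std·(Q_w + Q_r) = Q_w·C_e + Q_r·C_b.
Rearranging, Q_w = Q_r·(C_std − C_b)/(C_e − C_std) = 3.09·(0.00529 − 0.0008) / (1.75 − 0.00529) = 0.007952 m³/s.
= 7.952 L/s.

7.95 L/s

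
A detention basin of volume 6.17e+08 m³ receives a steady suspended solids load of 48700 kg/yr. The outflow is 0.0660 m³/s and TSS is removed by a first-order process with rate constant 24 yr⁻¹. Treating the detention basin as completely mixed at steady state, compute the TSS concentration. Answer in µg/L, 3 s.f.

3.29 µg/L

Outflow Q = 0.0660 m³/s × 3.156e+07 s/yr = 2.083e+06 m³/yr.
Steady-state CSTR mass balance: W = Q·C + k·V·C, so C = W/(Q + kV).
Q + kV = 2.083e+06 + 24·6.17e+08 = 1.481e+10 m³/yr.
C = 48700/1.481e+10 = 3.288e-06 kg/m³ = 0.003288 mg/L = 3.288 µg/L.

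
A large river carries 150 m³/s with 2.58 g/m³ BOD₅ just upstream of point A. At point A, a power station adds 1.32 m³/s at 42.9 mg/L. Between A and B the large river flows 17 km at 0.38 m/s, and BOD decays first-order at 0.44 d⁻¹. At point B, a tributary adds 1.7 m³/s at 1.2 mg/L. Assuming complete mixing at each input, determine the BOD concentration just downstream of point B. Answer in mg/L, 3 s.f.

2.32 mg/L

After input A: C = (150·2.58 + 1.32·42.9) / 151.3 = 2.932 mg/L.
Over the 17 km reach to input B (t = 4.474e+04 s = 0.5178 d), decay gives C = 2.932·exp(−0.44·0.5178) = 2.334 mg/L.
After input B: C = (151.3·2.334 + 1.7·1.2) / 153 = 2.322 mg/L.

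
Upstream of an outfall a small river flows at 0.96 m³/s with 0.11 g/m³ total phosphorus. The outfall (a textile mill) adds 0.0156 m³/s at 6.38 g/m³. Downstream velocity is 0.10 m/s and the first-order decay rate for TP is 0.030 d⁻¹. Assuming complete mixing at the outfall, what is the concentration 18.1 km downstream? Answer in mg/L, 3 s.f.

After complete mixing, C₀ = (0.0156·6.38 + 0.96·0.11) / 0.9756 = 0.2103 mg/L.
Travel time t = 1.81e+04 m / 0.10 m/s = 1.81e+05 s = 2.095 d.
C = 0.2103·exp(−0.030·2.095) = 0.2103·0.9391 = 0.1975 mg/L.

0.197 mg/L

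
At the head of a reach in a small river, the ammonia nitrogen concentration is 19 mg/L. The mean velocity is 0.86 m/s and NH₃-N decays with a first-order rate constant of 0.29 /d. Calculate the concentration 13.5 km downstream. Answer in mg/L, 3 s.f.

Travel time t = 13.5 km / 0.86 m/s = 1.35e+04/0.86 = 1.57e+04 s = 0.1817 d.
First-order decay: C = 19·exp(−0.29·0.1817) = 19·0.9487 = 18.02 mg/L.

18.0 mg/L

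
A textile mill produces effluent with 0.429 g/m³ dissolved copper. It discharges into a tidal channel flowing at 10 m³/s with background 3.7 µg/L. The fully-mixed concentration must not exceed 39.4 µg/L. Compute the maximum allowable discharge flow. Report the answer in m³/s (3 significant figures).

3.7 µg/L = 0.0037 mg/L.
39.4 µg/L = 0.0394 mg/L.
Mass balance at complete mixing: C_std·(Q_w + Q_r) = Q_w·C_e + Q_r·C_b.
Rearranging, Q_w = Q_r·(C_std − C_b)/(C_e − C_std) = 10·(0.0394 − 0.0037) / (0.429 − 0.0394) = 0.9163 m³/s.

0.916 m³/s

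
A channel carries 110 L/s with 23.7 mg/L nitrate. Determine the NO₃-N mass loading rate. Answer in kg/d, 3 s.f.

110 L/s = 0.11 m³/s.
Mass flux = Q·C = 0.11 m³/s × 23.7 g/m³ = 2.607 g/s.
= 2.607 g/s × 86.4 = 225.2 kg/d.

225 kg/d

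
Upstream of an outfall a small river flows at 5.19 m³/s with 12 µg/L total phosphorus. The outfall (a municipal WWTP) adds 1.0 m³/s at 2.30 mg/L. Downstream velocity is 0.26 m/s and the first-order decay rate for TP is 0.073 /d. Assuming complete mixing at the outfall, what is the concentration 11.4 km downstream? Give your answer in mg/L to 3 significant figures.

0.368 mg/L

12 µg/L = 0.012 mg/L.
After complete mixing, C₀ = (1·2.3 + 5.19·0.012) / 6.19 = 0.3816 mg/L.
Travel time t = 1.14e+04 m / 0.26 m/s = 4.385e+04 s = 0.5075 d.
C = 0.3816·exp(−0.073·0.5075) = 0.3816·0.9636 = 0.3677 mg/L.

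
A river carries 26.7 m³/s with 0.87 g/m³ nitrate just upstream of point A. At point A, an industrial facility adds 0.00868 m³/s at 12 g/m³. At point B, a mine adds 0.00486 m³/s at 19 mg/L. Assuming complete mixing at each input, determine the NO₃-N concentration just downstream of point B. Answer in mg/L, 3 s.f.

0.877 mg/L

After input A: C = (26.7·0.87 + 0.00868·12) / 26.71 = 0.8736 mg/L.
After input B: C = (26.71·0.8736 + 0.00486·19) / 26.71 = 0.8769 mg/L.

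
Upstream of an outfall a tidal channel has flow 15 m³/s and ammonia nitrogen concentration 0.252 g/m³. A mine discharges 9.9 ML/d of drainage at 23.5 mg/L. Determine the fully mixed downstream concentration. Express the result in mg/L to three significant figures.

9.9 ML/d = 0.1146 m³/s.
Conservation of mass across the mixing zone: C = (0.1146·23.5 + 15·0.252) / (0.1146 + 15) = 6.473/15.11 = 0.4282 mg/L.

0.428 mg/L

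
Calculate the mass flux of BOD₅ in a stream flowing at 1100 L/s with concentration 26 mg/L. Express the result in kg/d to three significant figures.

2470 kg/d

1100 L/s = 1.1 m³/s.
Mass flux = Q·C = 1.1 m³/s × 26 g/m³ = 28.6 g/s.
= 28.6 g/s × 86.4 = 2471 kg/d.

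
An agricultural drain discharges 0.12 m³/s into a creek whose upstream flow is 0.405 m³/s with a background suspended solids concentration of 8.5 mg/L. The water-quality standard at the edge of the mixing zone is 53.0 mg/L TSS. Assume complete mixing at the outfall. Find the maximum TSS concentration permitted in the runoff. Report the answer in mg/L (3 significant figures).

203 mg/L

Mass balance: 53·0.525 = 0.12·Cₑ + 0.405·8.5.
Cₑ = (27.83 − 3.443) / 0.12 = 203.2 mg/L.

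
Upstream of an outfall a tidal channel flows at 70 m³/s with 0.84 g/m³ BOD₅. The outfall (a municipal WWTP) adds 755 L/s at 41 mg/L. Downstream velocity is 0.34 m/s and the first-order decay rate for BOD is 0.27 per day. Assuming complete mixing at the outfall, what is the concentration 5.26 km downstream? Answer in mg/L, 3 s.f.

1.21 mg/L

755 L/s = 0.755 m³/s.
After complete mixing, C₀ = (0.755·41 + 70·0.84) / 70.75 = 1.269 mg/L.
Travel time t = 5260 m / 0.34 m/s = 1.547e+04 s = 0.1791 d.
C = 1.269·exp(−0.27·0.1791) = 1.269·0.9528 = 1.209 mg/L.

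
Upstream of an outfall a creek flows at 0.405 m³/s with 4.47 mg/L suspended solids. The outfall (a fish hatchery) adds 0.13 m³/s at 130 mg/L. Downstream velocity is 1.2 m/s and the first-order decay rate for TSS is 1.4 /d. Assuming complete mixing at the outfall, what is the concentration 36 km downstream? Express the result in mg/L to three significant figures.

21.5 mg/L

After complete mixing, C₀ = (0.13·130 + 0.405·4.47) / 0.535 = 34.97 mg/L.
Travel time t = 3.6e+04 m / 1.2 m/s = 3e+04 s = 0.3472 d.
C = 34.97·exp(−1.4·0.3472) = 34.97·0.615 = 21.51 mg/L.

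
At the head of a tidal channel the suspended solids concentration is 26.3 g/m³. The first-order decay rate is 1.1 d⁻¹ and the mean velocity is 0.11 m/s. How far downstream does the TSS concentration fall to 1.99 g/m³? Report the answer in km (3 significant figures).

22.3 km

From C = C₀·e^(−kt), t = ln(C₀/C)/k = ln(26.3/1.99)/1.1 = 2.581/1.1 = 2.347 d.
Distance = v·t = 0.11 m/s × 2.028e+05 s = 2.23e+04 m = 22.3 km.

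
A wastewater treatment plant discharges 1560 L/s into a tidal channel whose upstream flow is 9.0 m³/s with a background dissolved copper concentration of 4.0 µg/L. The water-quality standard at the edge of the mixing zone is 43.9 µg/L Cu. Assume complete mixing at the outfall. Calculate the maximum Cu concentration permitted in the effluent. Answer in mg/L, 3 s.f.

0.274 mg/L

1560 L/s = 1.56 m³/s.
4.0 µg/L = 0.004 mg/L.
43.9 µg/L = 0.0439 mg/L.
Mass balance: 0.0439·10.56 = 1.56·Cₑ + 9·0.004.
Cₑ = (0.4636 − 0.036) / 1.56 = 0.2741 mg/L.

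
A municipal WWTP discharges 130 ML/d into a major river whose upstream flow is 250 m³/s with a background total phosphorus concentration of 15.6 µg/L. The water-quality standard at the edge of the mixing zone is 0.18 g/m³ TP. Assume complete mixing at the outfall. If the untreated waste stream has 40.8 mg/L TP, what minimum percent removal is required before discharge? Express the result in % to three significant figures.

130 ML/d = 1.505 m³/s.
15.6 µg/L = 0.0156 mg/L.
Mass balance: 0.18·251.5 = 1.505·Cₑ + 250·0.0156.
Cₑ = (45.27 − 3.9) / 1.505 = 27.5 mg/L.
Required removal = 1 − 27.5/40.8 = 32.61 %.

32.6 %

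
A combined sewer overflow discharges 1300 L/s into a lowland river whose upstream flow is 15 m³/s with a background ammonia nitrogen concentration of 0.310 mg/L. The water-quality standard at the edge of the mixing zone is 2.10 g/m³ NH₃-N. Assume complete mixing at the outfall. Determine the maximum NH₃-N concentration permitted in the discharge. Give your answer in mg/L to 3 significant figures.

1300 L/s = 1.3 m³/s.
Mass balance: 2.1·16.3 = 1.3·Cₑ + 15·0.31.
Cₑ = (34.23 − 4.65) / 1.3 = 22.75 mg/L.

22.8 mg/L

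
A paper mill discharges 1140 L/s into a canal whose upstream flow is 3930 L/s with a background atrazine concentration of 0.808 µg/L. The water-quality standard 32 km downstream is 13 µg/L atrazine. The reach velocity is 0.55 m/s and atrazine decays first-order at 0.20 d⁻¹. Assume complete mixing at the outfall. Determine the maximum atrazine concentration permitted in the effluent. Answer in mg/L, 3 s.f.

1140 L/s = 1.14 m³/s.
3930 L/s = 3.93 m³/s.
0.808 µg/L = 0.000808 mg/L.
13 µg/L = 0.013 mg/L.
Travel time to the compliance point: t = 3.2e+04/0.55 = 5.818e+04 s = 0.6734 d; decay factor exp(−0.20·0.6734) = 0.874.
So the concentration just after mixing may be at most 0.013/0.874 = 0.01487 mg/L.
Mass balance: 0.01487·5.07 = 1.14·Cₑ + 3.93·0.000808.
Cₑ = (0.07541 − 0.003175) / 1.14 = 0.06337 mg/L.

0.0634 mg/L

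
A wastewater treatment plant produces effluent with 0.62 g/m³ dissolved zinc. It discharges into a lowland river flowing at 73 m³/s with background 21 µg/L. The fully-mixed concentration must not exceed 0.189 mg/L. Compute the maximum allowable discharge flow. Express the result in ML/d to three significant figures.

21 µg/L = 0.021 mg/L.
Mass balance at complete mixing: C_std·(Q_w + Q_r) = Q_w·C_e + Q_r·C_b.
Rearranging, Q_w = Q_r·(C_std − C_b)/(C_e − C_std) = 73·(0.189 − 0.021) / (0.62 − 0.189) = 28.45 m³/s.
= 2458 ML/d.

2460 ML/d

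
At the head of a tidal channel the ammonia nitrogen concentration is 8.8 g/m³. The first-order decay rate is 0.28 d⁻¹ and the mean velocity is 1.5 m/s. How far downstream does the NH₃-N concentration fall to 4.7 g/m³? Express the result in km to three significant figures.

290 km

From C = C₀·e^(−kt), t = ln(C₀/C)/k = ln(8.8/4.7)/0.28 = 0.6272/0.28 = 2.24 d.
Distance = v·t = 1.5 m/s × 1.935e+05 s = 2.903e+05 m = 290.3 km.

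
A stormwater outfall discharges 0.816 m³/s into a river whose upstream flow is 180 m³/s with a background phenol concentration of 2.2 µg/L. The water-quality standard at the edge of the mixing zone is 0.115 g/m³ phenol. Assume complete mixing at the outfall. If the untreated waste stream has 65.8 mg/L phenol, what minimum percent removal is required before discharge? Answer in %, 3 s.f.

2.2 µg/L = 0.0022 mg/L.
Mass balance: 0.115·180.8 = 0.816·Cₑ + 180·0.0022.
Cₑ = (20.79 − 0.396) / 0.816 = 25 mg/L.
Required removal = 1 − 25/65.8 = 62.01 %.

62.0 %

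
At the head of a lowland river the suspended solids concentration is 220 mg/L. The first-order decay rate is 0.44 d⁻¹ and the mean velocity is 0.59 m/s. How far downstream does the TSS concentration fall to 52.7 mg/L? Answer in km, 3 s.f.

166 km

From C = C₀·e^(−kt), t = ln(C₀/C)/k = ln(220/52.7)/0.44 = 1.429/0.44 = 3.248 d.
Distance = v·t = 0.59 m/s × 2.806e+05 s = 1.656e+05 m = 165.6 km.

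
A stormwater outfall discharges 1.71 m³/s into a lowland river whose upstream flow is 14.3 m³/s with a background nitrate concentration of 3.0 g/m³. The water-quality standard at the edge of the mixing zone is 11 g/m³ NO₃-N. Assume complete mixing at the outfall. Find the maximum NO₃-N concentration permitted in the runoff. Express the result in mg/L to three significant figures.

Mass balance: 11·16.01 = 1.71·Cₑ + 14.3·3.
Cₑ = (176.1 − 42.9) / 1.71 = 77.9 mg/L.

77.9 mg/L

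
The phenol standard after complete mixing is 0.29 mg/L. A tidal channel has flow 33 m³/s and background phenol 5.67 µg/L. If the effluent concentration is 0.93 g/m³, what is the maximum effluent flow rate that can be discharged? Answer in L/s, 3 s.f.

14700 L/s

5.67 µg/L = 0.00567 mg/L.
Mass balance at complete mixing: C_std·(Q_w + Q_r) = Q_w·C_e + Q_r·C_b.
Rearranging, Q_w = Q_r·(C_std − C_b)/(C_e − C_std) = 33·(0.29 − 0.00567) / (0.93 − 0.29) = 14.66 m³/s.
= 1.466e+04 L/s.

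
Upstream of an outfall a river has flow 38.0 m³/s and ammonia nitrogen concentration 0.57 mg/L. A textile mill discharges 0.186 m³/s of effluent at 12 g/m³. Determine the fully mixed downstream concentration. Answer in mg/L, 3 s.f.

0.626 mg/L

Flow-weighted mixing gives C = (0.186·12 + 38·0.57) / (0.186 + 38) = 23.89/38.19 = 0.6257 mg/L.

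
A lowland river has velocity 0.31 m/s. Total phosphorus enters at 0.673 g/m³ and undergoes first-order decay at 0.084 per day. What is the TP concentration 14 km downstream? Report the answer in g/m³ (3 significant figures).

Travel time t = 14 km / 0.31 m/s = 1.4e+04/0.31 = 4.516e+04 s = 0.5227 d.
First-order decay: C = 0.673·exp(−0.084·0.5227) = 0.673·0.957 = 0.6441 g/m³.

0.644 g/m³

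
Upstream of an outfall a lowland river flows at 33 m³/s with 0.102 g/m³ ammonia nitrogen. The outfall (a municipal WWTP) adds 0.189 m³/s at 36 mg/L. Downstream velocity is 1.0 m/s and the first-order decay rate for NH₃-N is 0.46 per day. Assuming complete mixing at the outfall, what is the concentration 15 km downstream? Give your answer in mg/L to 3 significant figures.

0.283 mg/L

After complete mixing, C₀ = (0.189·36 + 33·0.102) / 33.19 = 0.3064 mg/L.
Travel time t = 1.5e+04 m / 1.0 m/s = 1.5e+04 s = 0.1736 d.
C = 0.3064·exp(−0.46·0.1736) = 0.3064·0.9232 = 0.2829 mg/L.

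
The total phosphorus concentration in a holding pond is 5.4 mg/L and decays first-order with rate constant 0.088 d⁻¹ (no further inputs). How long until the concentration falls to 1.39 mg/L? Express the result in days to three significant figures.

15.4 d

t = ln(C₀/C)/k = ln(5.4/1.39)/0.088 = 1.357/0.088 = 15.42 d.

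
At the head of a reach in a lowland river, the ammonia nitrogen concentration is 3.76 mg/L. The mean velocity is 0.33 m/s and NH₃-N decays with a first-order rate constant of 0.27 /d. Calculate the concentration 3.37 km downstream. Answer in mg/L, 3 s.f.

3.64 mg/L

Travel time t = 3.37 km / 0.33 m/s = 3370/0.33 = 1.021e+04 s = 0.1182 d.
First-order decay: C = 3.76·exp(−0.27·0.1182) = 3.76·0.9686 = 3.642 mg/L.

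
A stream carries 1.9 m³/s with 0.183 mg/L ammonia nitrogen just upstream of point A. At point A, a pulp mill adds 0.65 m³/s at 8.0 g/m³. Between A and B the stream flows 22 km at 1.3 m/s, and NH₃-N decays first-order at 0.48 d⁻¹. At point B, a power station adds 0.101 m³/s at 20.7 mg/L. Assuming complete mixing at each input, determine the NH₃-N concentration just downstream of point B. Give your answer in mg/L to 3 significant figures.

2.69 mg/L

After input A: C = (1.9·0.183 + 0.65·8) / 2.55 = 2.176 mg/L.
Over the 22 km reach to input B (t = 1.692e+04 s = 0.1959 d), decay gives C = 2.176·exp(−0.48·0.1959) = 1.98 mg/L.
After input B: C = (2.55·1.98 + 0.101·20.7) / 2.651 = 2.694 mg/L.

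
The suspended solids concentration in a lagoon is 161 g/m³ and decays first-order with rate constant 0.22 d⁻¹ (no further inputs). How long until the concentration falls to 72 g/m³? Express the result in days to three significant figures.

t = ln(C₀/C)/k = ln(161/72)/0.22 = 0.8047/0.22 = 3.658 d.

3.66 d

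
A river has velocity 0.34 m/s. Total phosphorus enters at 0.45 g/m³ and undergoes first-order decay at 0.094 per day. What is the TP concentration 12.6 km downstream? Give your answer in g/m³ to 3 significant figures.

Travel time t = 12.6 km / 0.34 m/s = 1.26e+04/0.34 = 3.706e+04 s = 0.4289 d.
First-order decay: C = 0.45·exp(−0.094·0.4289) = 0.45·0.9605 = 0.4322 g/m³.

0.432 g/m³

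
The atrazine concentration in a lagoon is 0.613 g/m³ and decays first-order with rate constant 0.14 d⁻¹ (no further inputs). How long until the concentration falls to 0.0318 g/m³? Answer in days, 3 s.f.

t = ln(C₀/C)/k = ln(0.613/0.0318)/0.14 = 2.959/0.14 = 21.13 d.

21.1 d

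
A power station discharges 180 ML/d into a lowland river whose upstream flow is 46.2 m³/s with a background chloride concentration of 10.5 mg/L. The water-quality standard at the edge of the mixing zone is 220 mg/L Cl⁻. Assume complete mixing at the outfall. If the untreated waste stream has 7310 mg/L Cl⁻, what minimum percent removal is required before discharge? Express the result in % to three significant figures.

180 ML/d = 2.083 m³/s.
Mass balance: 220·48.28 = 2.083·Cₑ + 46.2·10.5.
Cₑ = (1.062e+04 − 485.1) / 2.083 = 4866 mg/L.
Required removal = 1 − 4866/7310 = 33.44 %.

33.4 %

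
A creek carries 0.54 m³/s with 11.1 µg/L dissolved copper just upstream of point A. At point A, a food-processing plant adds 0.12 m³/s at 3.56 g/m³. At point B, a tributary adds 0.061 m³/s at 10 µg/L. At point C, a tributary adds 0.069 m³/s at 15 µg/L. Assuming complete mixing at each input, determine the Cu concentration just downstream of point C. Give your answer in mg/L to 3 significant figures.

0.550 mg/L

11.1 µg/L = 0.0111 mg/L.
After input A: C = (0.54·0.0111 + 0.12·3.56) / 0.66 = 0.6564 mg/L.
10 µg/L = 0.01 mg/L.
After input B: C = (0.66·0.6564 + 0.061·0.01) / 0.721 = 0.6017 mg/L.
15 µg/L = 0.015 mg/L.
After input C: C = (0.721·0.6017 + 0.069·0.015) / 0.79 = 0.5504 mg/L.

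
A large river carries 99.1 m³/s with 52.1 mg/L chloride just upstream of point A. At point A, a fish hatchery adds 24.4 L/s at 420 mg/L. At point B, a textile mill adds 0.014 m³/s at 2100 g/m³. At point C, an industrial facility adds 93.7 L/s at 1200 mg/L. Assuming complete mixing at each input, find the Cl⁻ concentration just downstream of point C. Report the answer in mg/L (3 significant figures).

53.6 mg/L

24.4 L/s = 0.0244 m³/s.
After input A: C = (99.1·52.1 + 0.0244·420) / 99.12 = 52.19 mg/L.
After input B: C = (99.12·52.19 + 0.014·2100) / 99.14 = 52.48 mg/L.
93.7 L/s = 0.0937 m³/s.
After input C: C = (99.14·52.48 + 0.0937·1200) / 99.23 = 53.56 mg/L.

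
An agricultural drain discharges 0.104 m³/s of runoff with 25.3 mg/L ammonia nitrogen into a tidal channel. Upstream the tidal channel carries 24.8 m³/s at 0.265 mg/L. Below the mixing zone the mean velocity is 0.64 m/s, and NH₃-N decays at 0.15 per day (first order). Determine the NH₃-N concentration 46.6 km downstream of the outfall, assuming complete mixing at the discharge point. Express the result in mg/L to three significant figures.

0.326 mg/L

After complete mixing, C₀ = (0.104·25.3 + 24.8·0.265) / 24.9 = 0.3695 mg/L.
Travel time t = 4.66e+04 m / 0.64 m/s = 7.281e+04 s = 0.8427 d.
C = 0.3695·exp(−0.15·0.8427) = 0.3695·0.8813 = 0.3257 mg/L.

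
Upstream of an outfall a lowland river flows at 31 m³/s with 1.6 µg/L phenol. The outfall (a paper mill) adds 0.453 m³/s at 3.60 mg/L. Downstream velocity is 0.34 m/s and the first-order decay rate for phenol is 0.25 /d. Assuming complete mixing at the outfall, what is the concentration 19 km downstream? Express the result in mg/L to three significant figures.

0.0454 mg/L

1.6 µg/L = 0.0016 mg/L.
After complete mixing, C₀ = (0.453·3.6 + 31·0.0016) / 31.45 = 0.05343 mg/L.
Travel time t = 1.9e+04 m / 0.34 m/s = 5.588e+04 s = 0.6468 d.
C = 0.05343·exp(−0.25·0.6468) = 0.05343·0.8507 = 0.04545 mg/L.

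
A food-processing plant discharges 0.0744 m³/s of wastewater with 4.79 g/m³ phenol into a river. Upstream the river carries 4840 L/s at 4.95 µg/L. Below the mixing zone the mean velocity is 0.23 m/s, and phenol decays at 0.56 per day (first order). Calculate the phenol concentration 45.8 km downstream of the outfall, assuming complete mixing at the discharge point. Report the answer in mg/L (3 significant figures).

4840 L/s = 4.84 m³/s.
4.95 µg/L = 0.00495 mg/L.
After complete mixing, C₀ = (0.0744·4.79 + 4.84·0.00495) / 4.914 = 0.07739 mg/L.
Travel time t = 4.58e+04 m / 0.23 m/s = 1.991e+05 s = 2.305 d.
C = 0.07739·exp(−0.56·2.305) = 0.07739·0.2751 = 0.02129 mg/L.

0.0213 mg/L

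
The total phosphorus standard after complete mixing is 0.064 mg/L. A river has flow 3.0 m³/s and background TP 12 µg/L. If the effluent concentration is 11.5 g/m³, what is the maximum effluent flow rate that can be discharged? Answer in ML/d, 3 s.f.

1.18 ML/d

12 µg/L = 0.012 mg/L.
Mass balance at complete mixing: C_std·(Q_w + Q_r) = Q_w·C_e + Q_r·C_b.
Rearranging, Q_w = Q_r·(C_std − C_b)/(C_e − C_std) = 3.0·(0.064 − 0.012) / (11.5 − 0.064) = 0.01364 m³/s.
= 1.179 ML/d.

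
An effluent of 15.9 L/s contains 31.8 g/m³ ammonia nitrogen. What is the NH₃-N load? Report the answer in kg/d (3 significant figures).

43.7 kg/d

15.9 L/s = 0.0159 m³/s.
Mass flux = Q·C = 0.0159 m³/s × 31.8 g/m³ = 0.5056 g/s.
= 0.5056 g/s × 86.4 = 43.69 kg/d.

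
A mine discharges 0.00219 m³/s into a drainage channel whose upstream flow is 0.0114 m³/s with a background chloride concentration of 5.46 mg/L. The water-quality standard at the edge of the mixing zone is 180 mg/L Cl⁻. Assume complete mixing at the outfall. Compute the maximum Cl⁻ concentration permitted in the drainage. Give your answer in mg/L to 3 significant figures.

Mass balance: 180·0.01359 = 0.00219·Cₑ + 0.0114·5.46.
Cₑ = (2.446 − 0.06224) / 0.00219 = 1089 mg/L.

1090 mg/L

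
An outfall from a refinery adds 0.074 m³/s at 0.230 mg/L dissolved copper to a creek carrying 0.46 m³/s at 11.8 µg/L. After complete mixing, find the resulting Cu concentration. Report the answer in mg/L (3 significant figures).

11.8 µg/L = 0.0118 mg/L.
Conservation of mass across the mixing zone: C = (0.074·0.23 + 0.46·0.0118) / (0.074 + 0.46) = 0.02245/0.534 = 0.04204 mg/L.

0.0420 mg/L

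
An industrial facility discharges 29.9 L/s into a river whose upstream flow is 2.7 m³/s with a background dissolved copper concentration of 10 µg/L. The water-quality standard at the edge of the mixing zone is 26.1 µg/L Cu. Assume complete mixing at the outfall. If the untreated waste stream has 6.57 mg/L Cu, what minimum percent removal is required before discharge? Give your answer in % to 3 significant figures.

77.5 %

29.9 L/s = 0.0299 m³/s.
10 µg/L = 0.01 mg/L.
26.1 µg/L = 0.0261 mg/L.
Mass balance: 0.0261·2.73 = 0.0299·Cₑ + 2.7·0.01.
Cₑ = (0.07125 − 0.027) / 0.0299 = 1.48 mg/L.
Required removal = 1 − 1.48/6.57 = 77.47 %.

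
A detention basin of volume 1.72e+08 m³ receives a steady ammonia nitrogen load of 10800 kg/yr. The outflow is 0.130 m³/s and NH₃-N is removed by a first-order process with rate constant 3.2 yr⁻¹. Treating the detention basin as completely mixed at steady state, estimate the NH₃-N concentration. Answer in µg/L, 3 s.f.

19.5 µg/L

Outflow Q = 0.130 m³/s × 3.156e+07 s/yr = 4.102e+06 m³/yr.
Steady-state CSTR mass balance: W = Q·C + k·V·C, so C = W/(Q + kV).
Q + kV = 4.102e+06 + 3.2·1.72e+08 = 5.545e+08 m³/yr.
C = 10800/5.545e+08 = 1.948e-05 kg/m³ = 0.01948 mg/L = 19.48 µg/L.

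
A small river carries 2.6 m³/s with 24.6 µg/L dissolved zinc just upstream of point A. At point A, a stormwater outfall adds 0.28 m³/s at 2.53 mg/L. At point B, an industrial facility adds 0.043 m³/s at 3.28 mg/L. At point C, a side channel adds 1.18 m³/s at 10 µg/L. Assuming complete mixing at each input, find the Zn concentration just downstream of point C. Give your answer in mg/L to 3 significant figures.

0.225 mg/L

24.6 µg/L = 0.0246 mg/L.
After input A: C = (2.6·0.0246 + 0.28·2.53) / 2.88 = 0.2682 mg/L.
After input B: C = (2.88·0.2682 + 0.043·3.28) / 2.923 = 0.3125 mg/L.
10 µg/L = 0.01 mg/L.
After input C: C = (2.923·0.3125 + 1.18·0.01) / 4.103 = 0.2255 mg/L.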